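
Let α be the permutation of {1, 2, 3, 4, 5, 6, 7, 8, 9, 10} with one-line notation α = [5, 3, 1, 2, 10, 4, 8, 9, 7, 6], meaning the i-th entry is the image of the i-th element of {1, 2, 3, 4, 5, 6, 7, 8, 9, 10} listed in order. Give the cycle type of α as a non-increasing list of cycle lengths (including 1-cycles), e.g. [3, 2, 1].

The disjoint cycles are (1 5 10 6 4 2 3)(7 8 9), with lengths 7, 3 in non-increasing order.

[7, 3]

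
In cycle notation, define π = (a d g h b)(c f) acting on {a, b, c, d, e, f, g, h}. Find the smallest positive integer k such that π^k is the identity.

10

The disjoint cycles have lengths 5, 2, 1.
The order is lcm(5, 2) = 10.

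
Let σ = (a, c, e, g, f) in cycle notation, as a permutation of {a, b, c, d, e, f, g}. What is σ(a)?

a appears in (a, c, e, g, f); the next entry (wrapping around) is c.

c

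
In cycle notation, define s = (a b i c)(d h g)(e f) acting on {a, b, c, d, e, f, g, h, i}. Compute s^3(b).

b lies in the 4-cycle (a b i c).
Stepping 3 places around the cycle: b → i → c → a.

a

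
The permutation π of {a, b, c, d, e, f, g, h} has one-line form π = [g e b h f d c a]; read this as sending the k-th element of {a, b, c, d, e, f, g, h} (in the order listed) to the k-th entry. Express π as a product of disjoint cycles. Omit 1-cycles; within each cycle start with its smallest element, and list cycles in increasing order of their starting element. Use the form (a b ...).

(a g c b e f d h)

Start at a and follow images: a → g → c → b → e → f → d → h → a, giving the cycle (a g c b e f d h).
Repeating from the next unused element and collecting all non-trivial cycles gives (a g c b e f d h).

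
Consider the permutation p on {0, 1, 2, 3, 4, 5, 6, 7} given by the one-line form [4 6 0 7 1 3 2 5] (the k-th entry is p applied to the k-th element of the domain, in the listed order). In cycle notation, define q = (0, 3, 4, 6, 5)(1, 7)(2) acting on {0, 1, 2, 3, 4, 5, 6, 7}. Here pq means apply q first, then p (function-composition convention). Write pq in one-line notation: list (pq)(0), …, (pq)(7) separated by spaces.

(pq)(x) = p(q(x)). Computing each image: p(q(0)) = p(3) = 7, p(q(1)) = p(7) = 5, p(q(2)) = p(2) = 0, p(q(3)) = p(4) = 1, p(q(4)) = p(6) = 2, p(q(5)) = p(0) = 4, p(q(6)) = p(5) = 3, p(q(7)) = p(1) = 6.
Hence pq = [7 5 0 1 2 4 3 6].

7 5 0 1 2 4 3 6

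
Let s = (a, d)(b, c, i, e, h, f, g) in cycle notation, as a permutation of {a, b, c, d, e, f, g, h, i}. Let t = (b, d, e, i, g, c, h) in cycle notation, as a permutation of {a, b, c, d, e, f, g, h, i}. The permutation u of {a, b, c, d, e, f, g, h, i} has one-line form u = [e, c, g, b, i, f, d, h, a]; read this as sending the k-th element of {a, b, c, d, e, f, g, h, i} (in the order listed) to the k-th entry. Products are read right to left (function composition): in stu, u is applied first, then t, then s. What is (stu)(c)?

i

Apply the permutations in order: u(c) = g, then t(g) = c, then s(c) = i. So (stu)(c) = i.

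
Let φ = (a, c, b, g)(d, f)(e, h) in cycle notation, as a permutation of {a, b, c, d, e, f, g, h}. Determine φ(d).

Within (d, f), d ↦ f.

f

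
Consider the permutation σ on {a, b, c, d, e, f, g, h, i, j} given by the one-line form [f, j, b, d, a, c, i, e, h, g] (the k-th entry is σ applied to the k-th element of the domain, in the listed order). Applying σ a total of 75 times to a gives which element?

b

Tracing a → f → … returns to a after 9 steps, so a lies in a 9-cycle (a, f, c, b, j, g, i, h, e).
On a 9-cycle, σ^9 is the identity, so σ^75 = σ^3 there (75 ≡ 3 mod 9).
Advancing 3 steps from a: a → f → c → b.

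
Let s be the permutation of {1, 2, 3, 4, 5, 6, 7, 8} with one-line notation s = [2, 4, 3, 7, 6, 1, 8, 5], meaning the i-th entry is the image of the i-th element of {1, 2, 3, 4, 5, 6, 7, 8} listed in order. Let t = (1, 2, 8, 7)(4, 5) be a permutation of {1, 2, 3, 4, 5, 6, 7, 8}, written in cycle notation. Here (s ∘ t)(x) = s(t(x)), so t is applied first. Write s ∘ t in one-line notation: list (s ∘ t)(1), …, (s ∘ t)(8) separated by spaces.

4 5 3 6 7 1 2 8

Chase each element through t then s: 1 → 2 → 4; 2 → 8 → 5; 3 → 3 → 3; 4 → 5 → 6; 5 → 4 → 7; 6 → 6 → 1; 7 → 1 → 2; 8 → 7 → 8.
Collecting the images, s ∘ t = [4 5 3 6 7 1 2 8].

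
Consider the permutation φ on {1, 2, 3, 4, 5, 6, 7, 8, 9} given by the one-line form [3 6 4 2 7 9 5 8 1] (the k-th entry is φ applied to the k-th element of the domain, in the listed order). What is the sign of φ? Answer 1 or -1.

1

In disjoint-cycle form the cycle lengths are 6, 2, 1.
A cycle of length ℓ contributes ℓ−1 transpositions, so φ is a product of 5 + 1 = 6 transpositions — even.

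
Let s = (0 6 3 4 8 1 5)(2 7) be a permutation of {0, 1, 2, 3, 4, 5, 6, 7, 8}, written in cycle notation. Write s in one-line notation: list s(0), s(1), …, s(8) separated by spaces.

6 5 7 4 8 0 3 2 1

Image by image: 0↦6, 1↦5, 2↦7, 3↦4, 4↦8, 5↦0, 6↦3, 7↦2, 8↦1.
So the one-line form is 6 5 7 4 8 0 3 2 1.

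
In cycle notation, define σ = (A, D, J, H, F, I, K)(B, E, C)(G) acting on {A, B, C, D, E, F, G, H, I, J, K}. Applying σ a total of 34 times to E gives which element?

C

E lies in the 3-cycle (B, E, C).
On a 3-cycle, σ^3 is the identity, so σ^34 = σ^1 there (34 ≡ 1 mod 3).
Advancing 1 step from E: E → C.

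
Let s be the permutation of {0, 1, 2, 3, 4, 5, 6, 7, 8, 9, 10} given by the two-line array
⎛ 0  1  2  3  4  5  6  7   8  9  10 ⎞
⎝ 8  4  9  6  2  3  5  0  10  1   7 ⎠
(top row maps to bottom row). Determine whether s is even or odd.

even

In disjoint-cycle form the cycle lengths are 4, 4, 3.
A cycle of length ℓ contributes ℓ−1 transpositions, so s is a product of 3 + 3 + 2 = 8 transpositions — even.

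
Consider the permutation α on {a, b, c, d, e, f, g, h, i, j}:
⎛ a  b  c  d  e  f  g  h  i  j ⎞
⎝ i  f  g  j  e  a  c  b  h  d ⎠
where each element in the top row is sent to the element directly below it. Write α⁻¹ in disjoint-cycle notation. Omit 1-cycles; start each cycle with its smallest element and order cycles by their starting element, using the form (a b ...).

(a f b h i)(c g)(d j)

The cycle decomposition of α is (a i h b f)(c g)(d j).
Reversing each cycle (and rotating so the smallest element leads) gives α⁻¹ = (a f b h i)(c g)(d j).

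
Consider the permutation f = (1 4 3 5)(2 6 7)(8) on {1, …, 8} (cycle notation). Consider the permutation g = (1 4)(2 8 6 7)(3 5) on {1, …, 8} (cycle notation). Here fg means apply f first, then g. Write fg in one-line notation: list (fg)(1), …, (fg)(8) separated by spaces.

1 7 3 5 4 2 8 6

(fg)(x) = g(f(x)). Computing each image: g(f(1)) = g(4) = 1, g(f(2)) = g(6) = 7, g(f(3)) = g(5) = 3, g(f(4)) = g(3) = 5, g(f(5)) = g(1) = 4, g(f(6)) = g(7) = 2, g(f(7)) = g(2) = 8, g(f(8)) = g(8) = 6.
Hence fg = [1 7 3 5 4 2 8 6].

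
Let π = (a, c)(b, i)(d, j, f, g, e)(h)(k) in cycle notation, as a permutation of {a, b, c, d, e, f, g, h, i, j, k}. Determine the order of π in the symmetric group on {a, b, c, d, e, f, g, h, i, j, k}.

10

The disjoint cycles have lengths 5, 2, 2, 1, 1.
The order of π is the least common multiple of its cycle lengths: lcm(5, 2, 2) = 10.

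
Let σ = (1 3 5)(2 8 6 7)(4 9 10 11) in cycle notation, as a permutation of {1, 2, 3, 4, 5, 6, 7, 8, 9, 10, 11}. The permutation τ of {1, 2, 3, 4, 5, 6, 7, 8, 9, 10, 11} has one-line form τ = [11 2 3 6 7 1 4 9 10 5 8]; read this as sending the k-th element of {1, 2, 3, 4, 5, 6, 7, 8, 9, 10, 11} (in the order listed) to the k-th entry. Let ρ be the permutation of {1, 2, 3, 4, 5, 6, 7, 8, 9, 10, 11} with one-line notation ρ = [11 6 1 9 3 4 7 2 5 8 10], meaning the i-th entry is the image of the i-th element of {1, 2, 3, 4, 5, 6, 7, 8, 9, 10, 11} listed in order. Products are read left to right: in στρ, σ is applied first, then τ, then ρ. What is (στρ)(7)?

Apply the permutations in order: σ(7) = 2, then τ(2) = 2, then ρ(2) = 6. So (στρ)(7) = 6.

6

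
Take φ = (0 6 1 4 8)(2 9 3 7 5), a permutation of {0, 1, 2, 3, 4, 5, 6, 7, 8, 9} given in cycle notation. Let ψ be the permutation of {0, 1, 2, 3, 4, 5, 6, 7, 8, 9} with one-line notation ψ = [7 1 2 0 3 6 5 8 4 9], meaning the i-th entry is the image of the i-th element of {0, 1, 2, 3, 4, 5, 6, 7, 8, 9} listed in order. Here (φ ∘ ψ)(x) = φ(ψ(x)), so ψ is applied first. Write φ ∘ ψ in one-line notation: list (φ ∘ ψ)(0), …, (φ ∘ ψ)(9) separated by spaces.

5 4 9 6 7 1 2 0 8 3

(φ ∘ ψ)(x) = φ(ψ(x)). Computing each image: φ(ψ(0)) = φ(7) = 5, φ(ψ(1)) = φ(1) = 4, φ(ψ(2)) = φ(2) = 9, φ(ψ(3)) = φ(0) = 6, φ(ψ(4)) = φ(3) = 7, φ(ψ(5)) = φ(6) = 1, φ(ψ(6)) = φ(5) = 2, φ(ψ(7)) = φ(8) = 0, φ(ψ(8)) = φ(4) = 8, φ(ψ(9)) = φ(9) = 3.
Hence φ ∘ ψ = [5 4 9 6 7 1 2 0 8 3].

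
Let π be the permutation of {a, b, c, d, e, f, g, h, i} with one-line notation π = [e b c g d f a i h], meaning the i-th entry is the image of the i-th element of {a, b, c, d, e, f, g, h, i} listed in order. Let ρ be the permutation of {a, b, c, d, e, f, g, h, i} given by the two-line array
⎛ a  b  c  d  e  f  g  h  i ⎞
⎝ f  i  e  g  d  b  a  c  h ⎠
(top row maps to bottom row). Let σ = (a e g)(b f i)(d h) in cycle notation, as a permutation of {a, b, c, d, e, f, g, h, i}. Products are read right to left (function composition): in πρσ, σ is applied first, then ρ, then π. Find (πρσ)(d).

c

Apply the permutations in order: σ(d) = h, then ρ(h) = c, then π(c) = c. So (πρσ)(d) = c.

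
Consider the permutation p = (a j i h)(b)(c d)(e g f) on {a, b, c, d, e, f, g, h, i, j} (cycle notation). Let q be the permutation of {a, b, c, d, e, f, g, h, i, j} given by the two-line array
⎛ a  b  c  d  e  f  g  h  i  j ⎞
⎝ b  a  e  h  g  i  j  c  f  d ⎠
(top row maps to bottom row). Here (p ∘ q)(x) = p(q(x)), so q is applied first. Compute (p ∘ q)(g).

q(g) = j, then p(j) = i; composing gives (p ∘ q)(g) = i.

i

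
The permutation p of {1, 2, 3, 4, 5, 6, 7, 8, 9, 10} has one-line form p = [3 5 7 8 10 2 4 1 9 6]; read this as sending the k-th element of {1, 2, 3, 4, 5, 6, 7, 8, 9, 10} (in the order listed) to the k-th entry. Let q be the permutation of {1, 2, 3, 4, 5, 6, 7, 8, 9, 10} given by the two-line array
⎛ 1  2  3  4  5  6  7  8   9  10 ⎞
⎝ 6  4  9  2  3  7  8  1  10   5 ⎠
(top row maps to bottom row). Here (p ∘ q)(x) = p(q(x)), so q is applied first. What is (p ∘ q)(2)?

8

q(2) = 4, then p(4) = 8; composing gives (p ∘ q)(2) = 8.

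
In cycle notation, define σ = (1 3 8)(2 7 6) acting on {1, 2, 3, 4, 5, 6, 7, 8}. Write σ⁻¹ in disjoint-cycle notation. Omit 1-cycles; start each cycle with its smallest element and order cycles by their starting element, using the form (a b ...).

(1 8 3)(2 6 7)

If σ sends a → b within a cycle, σ⁻¹ sends b → a; equivalently, reverse each cycle.
After reversing and putting each cycle's least element first, σ⁻¹ = (1 8 3)(2 6 7).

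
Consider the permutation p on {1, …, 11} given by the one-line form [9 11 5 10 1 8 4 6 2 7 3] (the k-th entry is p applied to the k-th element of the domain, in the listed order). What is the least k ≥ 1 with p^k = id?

Writing p as disjoint cycles, the cycle lengths are 6, 3, 2.
The order of p is the least common multiple of its cycle lengths: lcm(6, 3, 2) = 6.

6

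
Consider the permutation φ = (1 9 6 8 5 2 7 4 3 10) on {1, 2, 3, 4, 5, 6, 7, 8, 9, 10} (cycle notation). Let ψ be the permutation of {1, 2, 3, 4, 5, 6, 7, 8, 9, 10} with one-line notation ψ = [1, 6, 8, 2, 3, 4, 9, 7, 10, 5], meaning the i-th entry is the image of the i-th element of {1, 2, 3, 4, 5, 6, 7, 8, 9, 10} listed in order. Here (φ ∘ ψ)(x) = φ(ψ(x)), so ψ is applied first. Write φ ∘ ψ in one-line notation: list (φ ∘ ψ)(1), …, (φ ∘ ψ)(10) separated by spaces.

9 8 5 7 10 3 6 4 1 2

Chase each element through ψ then φ: 1 → 1 → 9; 2 → 6 → 8; 3 → 8 → 5; 4 → 2 → 7; 5 → 3 → 10; 6 → 4 → 3; 7 → 9 → 6; 8 → 7 → 4; 9 → 10 → 1; 10 → 5 → 2.
Collecting the images, φ ∘ ψ = [9 8 5 7 10 3 6 4 1 2].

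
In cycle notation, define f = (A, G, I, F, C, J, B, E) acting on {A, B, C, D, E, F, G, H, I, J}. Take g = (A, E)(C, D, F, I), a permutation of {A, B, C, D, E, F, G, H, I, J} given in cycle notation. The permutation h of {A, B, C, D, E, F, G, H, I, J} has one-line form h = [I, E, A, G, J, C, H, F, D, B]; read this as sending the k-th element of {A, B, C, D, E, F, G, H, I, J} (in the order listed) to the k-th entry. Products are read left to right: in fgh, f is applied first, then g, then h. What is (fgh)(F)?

(fgh)(F) = h(g(f(F))). f(F) = C, then g(C) = D, then h(D) = G, so the result is G.

G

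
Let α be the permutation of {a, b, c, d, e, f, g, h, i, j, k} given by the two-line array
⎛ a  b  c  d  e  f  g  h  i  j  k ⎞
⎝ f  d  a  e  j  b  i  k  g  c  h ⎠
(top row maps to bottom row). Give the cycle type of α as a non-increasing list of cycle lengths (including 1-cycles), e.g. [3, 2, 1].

[7, 2, 2]

The disjoint cycles are (a, f, b, d, e, j, c)(g, i)(h, k), with lengths 7, 2, 2 in non-increasing order.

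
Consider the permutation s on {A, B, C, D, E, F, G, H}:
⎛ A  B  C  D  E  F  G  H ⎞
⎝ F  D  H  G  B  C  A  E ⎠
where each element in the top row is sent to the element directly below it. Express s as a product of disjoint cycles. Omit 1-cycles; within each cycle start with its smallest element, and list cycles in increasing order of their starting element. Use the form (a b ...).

Start at A and follow images: A → F → C → H → E → B → D → G → A, giving the cycle (A F C H E B D G).
Repeating from the next unused element and collecting all non-trivial cycles gives (A F C H E B D G).

(A F C H E B D G)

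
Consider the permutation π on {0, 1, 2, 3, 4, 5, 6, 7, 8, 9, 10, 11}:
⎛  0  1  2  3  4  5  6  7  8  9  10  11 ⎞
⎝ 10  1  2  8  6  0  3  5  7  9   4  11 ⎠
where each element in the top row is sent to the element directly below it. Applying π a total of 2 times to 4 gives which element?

3

Tracing 4 → 6 → … returns to 4 after 8 steps, so 4 lies in an 8-cycle (0, 10, 4, 6, 3, 8, 7, 5).
Advancing 2 steps from 4: 4 → 6 → 3.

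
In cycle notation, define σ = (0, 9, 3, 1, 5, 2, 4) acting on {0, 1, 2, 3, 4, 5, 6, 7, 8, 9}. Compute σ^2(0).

0 lies in the 7-cycle (0, 9, 3, 1, 5, 2, 4).
Stepping 2 places around the cycle: 0 → 9 → 3.

3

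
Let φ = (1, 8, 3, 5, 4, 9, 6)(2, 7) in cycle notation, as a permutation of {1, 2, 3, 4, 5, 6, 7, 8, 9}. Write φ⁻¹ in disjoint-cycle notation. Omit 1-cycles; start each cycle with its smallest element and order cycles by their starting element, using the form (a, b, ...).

The inverse reverses each cycle.
After reversing and putting each cycle's least element first, φ⁻¹ = (1, 6, 9, 4, 5, 3, 8)(2, 7).

(1, 6, 9, 4, 5, 3, 8)(2, 7)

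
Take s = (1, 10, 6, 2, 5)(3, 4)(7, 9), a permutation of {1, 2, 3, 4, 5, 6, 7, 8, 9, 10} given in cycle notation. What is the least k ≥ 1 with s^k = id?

The disjoint cycles have lengths 5, 2, 2, 1.
The order of s is the least common multiple of its cycle lengths: lcm(5, 2, 2) = 10.

10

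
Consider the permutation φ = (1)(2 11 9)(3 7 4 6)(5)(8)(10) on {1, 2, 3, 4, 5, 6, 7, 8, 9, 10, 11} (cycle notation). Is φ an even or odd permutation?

The cycle lengths are 4, 3, 1, 1, 1, 1.
A cycle is odd iff its length is even; φ has 1 even-length cycle, so sgn(φ) = (−1)^1 and φ is odd.

odd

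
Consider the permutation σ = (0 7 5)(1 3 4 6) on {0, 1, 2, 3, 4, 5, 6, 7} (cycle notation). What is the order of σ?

12

The disjoint cycles have lengths 4, 3, 1.
Since disjoint cycles commute, ord(σ) = lcm(4, 3) = 12.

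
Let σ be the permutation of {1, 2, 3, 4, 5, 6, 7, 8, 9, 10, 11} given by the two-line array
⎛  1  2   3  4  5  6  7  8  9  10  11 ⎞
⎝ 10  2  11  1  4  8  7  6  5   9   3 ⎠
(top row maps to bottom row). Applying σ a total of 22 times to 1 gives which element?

Tracing 1 → 10 → … returns to 1 after 5 steps, so 1 lies in a 5-cycle (1, 10, 9, 5, 4).
On a 5-cycle, σ^5 is the identity, so σ^22 = σ^2 there (22 ≡ 2 mod 5).
Advancing 2 steps from 1: 1 → 10 → 9.

9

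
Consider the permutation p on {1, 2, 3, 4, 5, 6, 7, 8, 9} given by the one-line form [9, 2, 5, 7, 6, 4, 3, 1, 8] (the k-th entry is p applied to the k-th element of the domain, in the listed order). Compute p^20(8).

Tracing 8 → 1 → … returns to 8 after 3 steps, so 8 lies in a 3-cycle (1 9 8).
Since the cycle has length 3, p^20 acts on it the same as p^2 (20 mod 3 = 2).
Stepping 2 places around the cycle: 8 → 1 → 9.

9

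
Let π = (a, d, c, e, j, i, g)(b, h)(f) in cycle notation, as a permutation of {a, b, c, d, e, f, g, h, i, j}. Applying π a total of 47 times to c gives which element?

c lies in the 7-cycle (a, d, c, e, j, i, g).
Powers repeat with period 7 on this cycle, and 47 mod 7 = 5, so π^47(c) = π^5(c).
Stepping 5 places around the cycle: c → e → j → i → g → a.

a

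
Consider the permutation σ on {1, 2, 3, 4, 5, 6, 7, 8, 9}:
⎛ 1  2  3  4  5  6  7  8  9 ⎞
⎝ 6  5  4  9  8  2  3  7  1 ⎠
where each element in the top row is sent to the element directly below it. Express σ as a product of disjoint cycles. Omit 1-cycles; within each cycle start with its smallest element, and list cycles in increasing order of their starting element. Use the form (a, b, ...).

(1, 6, 2, 5, 8, 7, 3, 4, 9)

Iterating σ from 1 gives 1 → 6 → 2 → 5 → 8 → 7 → 3 → 4 → 9 → 1; that is the 9-cycle (1, 6, 2, 5, 8, 7, 3, 4, 9).
Repeating from the next unused element and collecting all non-trivial cycles gives (1, 6, 2, 5, 8, 7, 3, 4, 9).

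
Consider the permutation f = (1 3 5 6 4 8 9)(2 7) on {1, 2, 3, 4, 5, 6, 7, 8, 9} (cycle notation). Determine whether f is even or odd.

odd

The cycle lengths are 7, 2.
A cycle is odd iff its length is even; f has 1 even-length cycle, so sgn(f) = (−1)^1 and f is odd.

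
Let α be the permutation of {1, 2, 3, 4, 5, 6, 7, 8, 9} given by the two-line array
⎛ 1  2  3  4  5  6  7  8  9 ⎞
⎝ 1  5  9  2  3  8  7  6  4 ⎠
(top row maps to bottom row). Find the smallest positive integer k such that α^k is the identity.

Writing α as disjoint cycles, the cycle lengths are 5, 2, 1, 1.
The order of α is the least common multiple of its cycle lengths: lcm(5, 2) = 10.

10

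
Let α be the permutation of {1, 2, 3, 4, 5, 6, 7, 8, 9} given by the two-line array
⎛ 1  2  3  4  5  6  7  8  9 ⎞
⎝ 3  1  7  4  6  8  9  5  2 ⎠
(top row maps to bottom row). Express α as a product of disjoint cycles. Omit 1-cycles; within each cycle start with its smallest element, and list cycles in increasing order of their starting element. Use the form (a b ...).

(1 3 7 9 2)(5 6 8)

Iterating α from 1 gives 1 → 3 → 7 → 9 → 2 → 1; that is the 5-cycle (1 3 7 9 2).
Continuing from each remaining unvisited element yields (1 3 7 9 2)(5 6 8).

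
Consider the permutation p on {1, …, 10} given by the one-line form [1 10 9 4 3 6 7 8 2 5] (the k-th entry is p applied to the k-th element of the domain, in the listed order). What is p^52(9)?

10

Tracing 9 → 2 → … returns to 9 after 5 steps, so 9 lies in a 5-cycle (2, 10, 5, 3, 9).
Powers repeat with period 5 on this cycle, and 52 mod 5 = 2, so p^52(9) = p^2(9).
Stepping 2 places around the cycle: 9 → 2 → 10.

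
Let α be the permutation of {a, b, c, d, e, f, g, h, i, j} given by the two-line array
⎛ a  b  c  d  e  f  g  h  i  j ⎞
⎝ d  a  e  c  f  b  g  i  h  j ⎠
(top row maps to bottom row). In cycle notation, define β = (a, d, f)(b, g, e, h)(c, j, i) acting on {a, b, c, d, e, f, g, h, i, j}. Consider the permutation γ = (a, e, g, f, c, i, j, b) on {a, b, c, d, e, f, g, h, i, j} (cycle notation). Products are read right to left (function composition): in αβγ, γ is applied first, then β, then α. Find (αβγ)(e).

(αβγ)(e) = α(β(γ(e))). γ(e) = g, then β(g) = e, then α(e) = f, so the result is f.

f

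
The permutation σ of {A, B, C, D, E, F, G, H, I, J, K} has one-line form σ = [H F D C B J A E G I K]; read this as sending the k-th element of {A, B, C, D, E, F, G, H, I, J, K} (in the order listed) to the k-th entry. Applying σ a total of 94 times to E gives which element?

A

Tracing E → B → … returns to E after 8 steps, so E lies in an 8-cycle (A, H, E, B, F, J, I, G).
Powers repeat with period 8 on this cycle, and 94 mod 8 = 6, so σ^94(E) = σ^6(E).
Stepping 6 places around the cycle: E → B → F → J → I → G → A.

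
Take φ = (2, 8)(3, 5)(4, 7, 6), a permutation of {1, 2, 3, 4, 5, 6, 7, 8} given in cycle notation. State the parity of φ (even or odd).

The cycle lengths are 3, 2, 2, 1.
A cycle is odd iff its length is even; φ has 2 even-length cycles, so sgn(φ) = (−1)^2 and φ is even.

even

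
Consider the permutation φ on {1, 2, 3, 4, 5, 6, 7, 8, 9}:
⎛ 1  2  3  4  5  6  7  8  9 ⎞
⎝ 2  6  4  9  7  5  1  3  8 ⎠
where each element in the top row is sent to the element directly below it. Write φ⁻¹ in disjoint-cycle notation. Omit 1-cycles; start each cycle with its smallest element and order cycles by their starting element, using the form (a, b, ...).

(1, 7, 5, 6, 2)(3, 8, 9, 4)

The cycle decomposition of φ is (1, 2, 6, 5, 7)(3, 4, 9, 8).
Reversing each cycle (and rotating so the smallest element leads) gives φ⁻¹ = (1, 7, 5, 6, 2)(3, 8, 9, 4).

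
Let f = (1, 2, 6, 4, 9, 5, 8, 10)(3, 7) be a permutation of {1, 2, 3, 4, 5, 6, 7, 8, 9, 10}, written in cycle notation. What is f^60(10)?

4

10 lies in the 8-cycle (1, 2, 6, 4, 9, 5, 8, 10).
Since the cycle has length 8, f^60 acts on it the same as f^4 (60 mod 8 = 4).
Advancing 4 steps from 10: 10 → 1 → 2 → 6 → 4.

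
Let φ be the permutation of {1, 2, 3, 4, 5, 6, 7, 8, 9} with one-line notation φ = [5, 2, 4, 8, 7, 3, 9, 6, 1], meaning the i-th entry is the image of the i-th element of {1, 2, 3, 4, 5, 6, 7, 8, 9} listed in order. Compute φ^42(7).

Tracing 7 → 9 → … returns to 7 after 4 steps, so 7 lies in a 4-cycle (1, 5, 7, 9).
On a 4-cycle, φ^4 is the identity, so φ^42 = φ^2 there (42 ≡ 2 mod 4).
Stepping 2 places around the cycle: 7 → 9 → 1.

1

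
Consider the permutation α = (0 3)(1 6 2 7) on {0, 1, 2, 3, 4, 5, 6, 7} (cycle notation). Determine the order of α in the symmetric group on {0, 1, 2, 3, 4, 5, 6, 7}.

The cycle type of α is (4, 2, 1, 1).
Since disjoint cycles commute, ord(α) = lcm(4, 2) = 4.

4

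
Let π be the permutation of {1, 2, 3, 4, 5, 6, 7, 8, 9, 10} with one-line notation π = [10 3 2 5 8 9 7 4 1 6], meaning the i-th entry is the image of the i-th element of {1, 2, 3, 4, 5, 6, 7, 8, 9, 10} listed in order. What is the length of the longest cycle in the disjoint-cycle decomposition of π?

Decomposing into disjoint cycles gives (1, 10, 6, 9)(2, 3)(4, 5, 8); the longest has length 4.

4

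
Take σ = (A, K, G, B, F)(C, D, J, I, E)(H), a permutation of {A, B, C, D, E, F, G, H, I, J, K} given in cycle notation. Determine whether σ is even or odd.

even

The cycle lengths are 5, 5, 1.
A cycle of length ℓ contributes ℓ−1 transpositions, so σ is a product of 4 + 4 = 8 transpositions — even.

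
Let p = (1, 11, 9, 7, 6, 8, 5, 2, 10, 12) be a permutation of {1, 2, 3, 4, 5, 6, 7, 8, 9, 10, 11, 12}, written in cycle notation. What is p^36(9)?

10

9 lies in the 10-cycle (1, 11, 9, 7, 6, 8, 5, 2, 10, 12).
Since the cycle has length 10, p^36 acts on it the same as p^6 (36 mod 10 = 6).
Stepping 6 places around the cycle: 9 → 7 → 6 → 8 → 5 → 2 → 10.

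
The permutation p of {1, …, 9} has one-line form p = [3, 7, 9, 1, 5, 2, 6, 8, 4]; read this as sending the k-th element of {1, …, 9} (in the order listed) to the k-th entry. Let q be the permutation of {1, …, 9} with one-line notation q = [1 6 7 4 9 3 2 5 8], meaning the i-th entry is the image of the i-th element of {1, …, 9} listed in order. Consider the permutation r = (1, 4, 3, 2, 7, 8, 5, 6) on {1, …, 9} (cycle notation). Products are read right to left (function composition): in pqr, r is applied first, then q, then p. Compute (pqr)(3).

(pqr)(3) = p(q(r(3))). r(3) = 2, then q(2) = 6, then p(6) = 2, so the result is 2.

2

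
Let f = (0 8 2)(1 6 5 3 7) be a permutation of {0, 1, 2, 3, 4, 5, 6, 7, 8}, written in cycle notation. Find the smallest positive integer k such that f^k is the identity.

The cycle type of f is (5, 3, 1).
Since disjoint cycles commute, ord(f) = lcm(5, 3) = 15.

15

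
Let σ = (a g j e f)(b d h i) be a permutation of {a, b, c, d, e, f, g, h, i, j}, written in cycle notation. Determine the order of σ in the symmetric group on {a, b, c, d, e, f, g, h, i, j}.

The disjoint cycles have lengths 5, 4, 1.
Since disjoint cycles commute, ord(σ) = lcm(5, 4) = 20.

20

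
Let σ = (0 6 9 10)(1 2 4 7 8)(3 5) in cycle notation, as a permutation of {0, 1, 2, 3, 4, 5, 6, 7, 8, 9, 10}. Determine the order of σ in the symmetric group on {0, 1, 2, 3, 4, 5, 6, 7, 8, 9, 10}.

The cycle type of σ is (5, 4, 2).
The order of σ is the least common multiple of its cycle lengths: lcm(5, 4, 2) = 20.

20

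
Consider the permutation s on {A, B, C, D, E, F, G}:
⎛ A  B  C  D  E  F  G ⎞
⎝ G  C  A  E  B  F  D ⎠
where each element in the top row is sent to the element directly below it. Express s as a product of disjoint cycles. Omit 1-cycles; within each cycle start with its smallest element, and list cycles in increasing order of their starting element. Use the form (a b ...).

From A: A → G → D → E → B → C → A, closing the cycle (A G D E B C).
Continuing from each remaining unvisited element yields (A G D E B C).

(A G D E B C)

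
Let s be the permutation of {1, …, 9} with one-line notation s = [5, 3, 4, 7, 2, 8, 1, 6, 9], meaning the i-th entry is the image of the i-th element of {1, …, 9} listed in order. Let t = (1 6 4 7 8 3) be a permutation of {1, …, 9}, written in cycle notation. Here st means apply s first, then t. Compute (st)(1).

(st)(1) = t(s(1)). s(1) = 5, then t(5) = 5. So (st)(1) = 5.

5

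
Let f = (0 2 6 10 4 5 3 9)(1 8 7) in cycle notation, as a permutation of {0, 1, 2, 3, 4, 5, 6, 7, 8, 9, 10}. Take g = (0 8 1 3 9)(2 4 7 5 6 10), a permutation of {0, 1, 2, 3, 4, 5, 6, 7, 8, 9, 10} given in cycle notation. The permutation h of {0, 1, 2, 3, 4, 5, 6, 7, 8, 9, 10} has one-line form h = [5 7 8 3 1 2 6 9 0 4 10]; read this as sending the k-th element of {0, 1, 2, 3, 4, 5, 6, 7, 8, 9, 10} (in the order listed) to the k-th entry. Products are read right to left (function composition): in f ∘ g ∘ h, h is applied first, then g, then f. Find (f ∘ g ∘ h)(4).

9

Chase 4: h(4) = 1; g(1) = 3; f(3) = 9. Hence (f ∘ g ∘ h)(4) = 9.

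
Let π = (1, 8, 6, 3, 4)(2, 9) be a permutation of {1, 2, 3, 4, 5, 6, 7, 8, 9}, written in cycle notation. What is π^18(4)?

6

4 lies in the 5-cycle (1, 8, 6, 3, 4).
Powers repeat with period 5 on this cycle, and 18 mod 5 = 3, so π^18(4) = π^3(4).
Advancing 3 steps from 4: 4 → 1 → 8 → 6.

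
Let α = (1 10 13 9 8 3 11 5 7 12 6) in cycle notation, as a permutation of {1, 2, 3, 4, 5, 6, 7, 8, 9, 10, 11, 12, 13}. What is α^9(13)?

1

13 lies in the 11-cycle (1 10 13 9 8 3 11 5 7 12 6).
Advancing 9 steps from 13: 13 → 9 → 8 → 3 → 11 → 5 → 7 → 12 → 6 → 1.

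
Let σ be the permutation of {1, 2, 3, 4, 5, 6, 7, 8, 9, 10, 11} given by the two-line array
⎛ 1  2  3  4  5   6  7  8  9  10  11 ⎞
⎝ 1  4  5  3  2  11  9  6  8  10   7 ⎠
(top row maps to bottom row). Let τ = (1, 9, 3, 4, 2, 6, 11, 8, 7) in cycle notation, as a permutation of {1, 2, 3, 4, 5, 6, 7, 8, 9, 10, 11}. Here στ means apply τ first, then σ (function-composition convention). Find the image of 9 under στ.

First apply τ: τ(9) = 3, then σ(3) = 5. Thus (στ)(9) = 5.

5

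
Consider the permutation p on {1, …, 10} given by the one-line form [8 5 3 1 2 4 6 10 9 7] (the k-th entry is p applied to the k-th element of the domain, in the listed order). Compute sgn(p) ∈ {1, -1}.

In disjoint-cycle form the cycle lengths are 6, 2, 1, 1.
A cycle is odd iff its length is even; p has 2 even-length cycles, so sgn(p) = (−1)^2 and p is even.

1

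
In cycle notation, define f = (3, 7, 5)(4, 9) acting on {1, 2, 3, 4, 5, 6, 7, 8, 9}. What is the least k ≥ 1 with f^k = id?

The disjoint cycles have lengths 3, 2, 1, 1, 1, 1.
Since disjoint cycles commute, ord(f) = lcm(3, 2) = 6.

6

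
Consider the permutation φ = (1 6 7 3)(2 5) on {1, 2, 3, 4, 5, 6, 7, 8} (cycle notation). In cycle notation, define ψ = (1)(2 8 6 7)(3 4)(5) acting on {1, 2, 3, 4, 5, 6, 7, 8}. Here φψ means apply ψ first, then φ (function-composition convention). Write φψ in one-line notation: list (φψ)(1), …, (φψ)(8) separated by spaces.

6 8 4 1 2 3 5 7

(φψ)(x) = φ(ψ(x)). Computing each image: φ(ψ(1)) = φ(1) = 6, φ(ψ(2)) = φ(8) = 8, φ(ψ(3)) = φ(4) = 4, φ(ψ(4)) = φ(3) = 1, φ(ψ(5)) = φ(5) = 2, φ(ψ(6)) = φ(7) = 3, φ(ψ(7)) = φ(2) = 5, φ(ψ(8)) = φ(6) = 7.
Hence φψ = [6 8 4 1 2 3 5 7].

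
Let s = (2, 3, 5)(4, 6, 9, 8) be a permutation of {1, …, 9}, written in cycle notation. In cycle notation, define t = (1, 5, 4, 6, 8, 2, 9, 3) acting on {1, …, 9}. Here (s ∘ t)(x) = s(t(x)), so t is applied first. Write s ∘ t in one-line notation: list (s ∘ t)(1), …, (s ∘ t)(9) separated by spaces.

2 8 1 9 6 4 7 3 5

Chase each element through t then s: 1 → 5 → 2; 2 → 9 → 8; 3 → 1 → 1; 4 → 6 → 9; 5 → 4 → 6; 6 → 8 → 4; 7 → 7 → 7; 8 → 2 → 3; 9 → 3 → 5.
So s ∘ t in one-line form is 2 8 1 9 6 4 7 3 5.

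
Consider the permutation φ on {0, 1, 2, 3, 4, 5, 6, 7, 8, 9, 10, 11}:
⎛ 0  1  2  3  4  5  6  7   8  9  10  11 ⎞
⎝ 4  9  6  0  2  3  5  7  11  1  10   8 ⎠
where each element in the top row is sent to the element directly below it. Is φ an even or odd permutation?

In disjoint-cycle form the cycle lengths are 6, 2, 2, 1, 1.
A cycle is odd iff its length is even; φ has 3 even-length cycles, so sgn(φ) = (−1)^3 and φ is odd.

odd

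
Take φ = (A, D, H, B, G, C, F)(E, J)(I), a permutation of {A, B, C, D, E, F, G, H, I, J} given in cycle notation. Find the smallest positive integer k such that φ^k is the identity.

14

The cycle type of φ is (7, 2, 1).
The order of φ is the least common multiple of its cycle lengths: lcm(7, 2) = 14.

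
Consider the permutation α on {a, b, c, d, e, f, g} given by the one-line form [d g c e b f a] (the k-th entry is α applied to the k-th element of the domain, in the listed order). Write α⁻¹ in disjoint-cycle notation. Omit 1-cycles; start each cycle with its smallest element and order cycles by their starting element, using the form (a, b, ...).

The cycle decomposition of α is (a, d, e, b, g).
The inverse reverses every cycle; in canonical form, α⁻¹ = (a, g, b, e, d).

(a, g, b, e, d)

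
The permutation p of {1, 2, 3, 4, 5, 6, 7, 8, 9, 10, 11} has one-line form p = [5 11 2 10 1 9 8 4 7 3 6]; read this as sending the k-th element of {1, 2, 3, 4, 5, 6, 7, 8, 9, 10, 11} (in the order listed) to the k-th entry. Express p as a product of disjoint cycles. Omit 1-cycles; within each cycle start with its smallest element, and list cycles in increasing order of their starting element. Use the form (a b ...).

Start at 1 and follow images: 1 → 5 → 1, giving the cycle (1 5).
Repeating from the next unused element and collecting all non-trivial cycles gives (1 5)(2 11 6 9 7 8 4 10 3).

(1 5)(2 11 6 9 7 8 4 10 3)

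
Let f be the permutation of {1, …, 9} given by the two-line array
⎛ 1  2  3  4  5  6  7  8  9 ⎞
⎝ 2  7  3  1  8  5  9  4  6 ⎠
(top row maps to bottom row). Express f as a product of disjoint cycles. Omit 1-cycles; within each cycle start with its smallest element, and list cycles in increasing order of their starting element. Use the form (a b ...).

(1 2 7 9 6 5 8 4)

From 1: 1 → 2 → 7 → 9 → 6 → 5 → 8 → 4 → 1, closing the cycle (1 2 7 9 6 5 8 4).
Continuing from each remaining unvisited element yields (1 2 7 9 6 5 8 4).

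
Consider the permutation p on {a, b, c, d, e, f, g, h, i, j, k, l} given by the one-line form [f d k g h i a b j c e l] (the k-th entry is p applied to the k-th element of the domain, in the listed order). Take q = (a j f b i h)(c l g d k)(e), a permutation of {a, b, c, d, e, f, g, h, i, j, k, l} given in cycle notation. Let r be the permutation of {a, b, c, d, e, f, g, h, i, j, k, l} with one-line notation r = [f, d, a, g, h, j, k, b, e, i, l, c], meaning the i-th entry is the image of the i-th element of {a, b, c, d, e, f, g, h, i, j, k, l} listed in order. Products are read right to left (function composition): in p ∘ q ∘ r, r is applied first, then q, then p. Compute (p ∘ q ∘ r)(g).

Chase g: r(g) = k; q(k) = c; p(c) = k. Hence (p ∘ q ∘ r)(g) = k.

k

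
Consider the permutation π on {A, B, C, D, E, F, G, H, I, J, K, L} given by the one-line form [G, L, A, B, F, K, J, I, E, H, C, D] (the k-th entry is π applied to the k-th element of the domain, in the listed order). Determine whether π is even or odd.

In disjoint-cycle form the cycle lengths are 9, 3.
A cycle is odd iff its length is even; π has 0 even-length cycles, so sgn(π) = (−1)^0 and π is even.

even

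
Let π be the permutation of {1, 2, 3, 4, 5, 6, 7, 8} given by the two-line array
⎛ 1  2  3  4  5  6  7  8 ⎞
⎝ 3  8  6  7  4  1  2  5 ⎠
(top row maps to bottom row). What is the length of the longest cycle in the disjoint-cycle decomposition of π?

5

Decomposing into disjoint cycles gives (1, 3, 6)(2, 8, 5, 4, 7); the longest has length 5.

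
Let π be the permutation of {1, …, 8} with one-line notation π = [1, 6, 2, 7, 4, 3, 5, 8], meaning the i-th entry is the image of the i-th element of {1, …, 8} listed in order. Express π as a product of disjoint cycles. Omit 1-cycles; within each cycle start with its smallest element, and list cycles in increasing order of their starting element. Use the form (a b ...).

(2 6 3)(4 7 5)

Iterating π from 2 gives 2 → 6 → 3 → 2; that is the 3-cycle (2 6 3).
Continuing from each remaining unvisited element yields (2 6 3)(4 7 5).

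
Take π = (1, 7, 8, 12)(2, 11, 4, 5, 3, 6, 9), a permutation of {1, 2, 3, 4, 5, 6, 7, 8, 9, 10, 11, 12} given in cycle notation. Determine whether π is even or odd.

The cycle lengths are 7, 4, 1.
A cycle is odd iff its length is even; π has 1 even-length cycle, so sgn(π) = (−1)^1 and π is odd.

odd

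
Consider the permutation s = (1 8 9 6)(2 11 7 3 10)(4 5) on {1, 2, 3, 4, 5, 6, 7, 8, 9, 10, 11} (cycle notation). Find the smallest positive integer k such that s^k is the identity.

20

The cycle type of s is (5, 4, 2).
The order of s is the least common multiple of its cycle lengths: lcm(5, 4, 2) = 20.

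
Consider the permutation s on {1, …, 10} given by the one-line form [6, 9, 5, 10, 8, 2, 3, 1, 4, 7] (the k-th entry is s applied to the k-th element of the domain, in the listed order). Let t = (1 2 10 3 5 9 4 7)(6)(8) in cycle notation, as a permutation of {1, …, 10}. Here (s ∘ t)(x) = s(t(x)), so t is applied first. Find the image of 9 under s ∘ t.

10

(s ∘ t)(9) = s(t(9)). t(9) = 4, then s(4) = 10. So (s ∘ t)(9) = 10.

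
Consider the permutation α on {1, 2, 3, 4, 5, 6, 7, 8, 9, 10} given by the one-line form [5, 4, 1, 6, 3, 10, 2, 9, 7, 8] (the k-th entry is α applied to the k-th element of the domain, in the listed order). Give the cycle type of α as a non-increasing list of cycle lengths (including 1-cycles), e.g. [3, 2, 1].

The disjoint cycles are (1 5 3)(2 4 6 10 8 9 7), with lengths 7, 3 in non-increasing order.

[7, 3]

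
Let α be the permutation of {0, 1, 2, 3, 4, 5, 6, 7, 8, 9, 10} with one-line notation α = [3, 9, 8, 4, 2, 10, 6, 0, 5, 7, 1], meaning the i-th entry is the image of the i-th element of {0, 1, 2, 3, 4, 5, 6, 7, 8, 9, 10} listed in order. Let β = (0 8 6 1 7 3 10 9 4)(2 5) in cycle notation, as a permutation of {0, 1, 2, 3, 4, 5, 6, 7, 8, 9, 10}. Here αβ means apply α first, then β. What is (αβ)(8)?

2

First apply α: α(8) = 5, then β(5) = 2. Thus (αβ)(8) = 2.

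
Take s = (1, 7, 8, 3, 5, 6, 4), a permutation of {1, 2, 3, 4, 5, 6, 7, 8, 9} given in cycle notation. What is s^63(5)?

5

5 lies in the 7-cycle (1, 7, 8, 3, 5, 6, 4).
Since the cycle has length 7, s^63 acts on it the same as s^0 (63 mod 7 = 0).
So s^63(5) = 5.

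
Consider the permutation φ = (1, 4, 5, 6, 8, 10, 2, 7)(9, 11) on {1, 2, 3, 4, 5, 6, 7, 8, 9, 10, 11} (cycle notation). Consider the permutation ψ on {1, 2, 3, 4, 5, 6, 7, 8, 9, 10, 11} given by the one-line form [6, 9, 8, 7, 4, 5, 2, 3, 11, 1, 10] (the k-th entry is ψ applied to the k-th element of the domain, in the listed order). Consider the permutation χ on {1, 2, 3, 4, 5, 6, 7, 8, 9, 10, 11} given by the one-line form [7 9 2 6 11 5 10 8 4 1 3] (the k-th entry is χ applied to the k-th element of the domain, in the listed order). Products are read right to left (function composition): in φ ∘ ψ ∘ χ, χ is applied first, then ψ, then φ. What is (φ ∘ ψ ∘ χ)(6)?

(φ ∘ ψ ∘ χ)(6) = φ(ψ(χ(6))). χ(6) = 5, then ψ(5) = 4, then φ(4) = 5, so the result is 5.

5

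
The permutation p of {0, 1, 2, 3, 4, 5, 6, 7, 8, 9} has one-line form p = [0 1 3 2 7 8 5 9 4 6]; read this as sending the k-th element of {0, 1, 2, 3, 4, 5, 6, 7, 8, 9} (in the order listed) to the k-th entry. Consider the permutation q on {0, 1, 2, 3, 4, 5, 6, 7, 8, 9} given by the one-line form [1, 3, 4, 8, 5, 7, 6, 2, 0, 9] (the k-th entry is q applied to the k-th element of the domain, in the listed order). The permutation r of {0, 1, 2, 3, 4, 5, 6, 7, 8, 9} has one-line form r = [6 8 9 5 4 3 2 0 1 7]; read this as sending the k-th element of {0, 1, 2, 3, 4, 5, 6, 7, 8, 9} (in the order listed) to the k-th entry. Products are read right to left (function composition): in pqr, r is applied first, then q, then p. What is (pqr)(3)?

Chase 3: r(3) = 5; q(5) = 7; p(7) = 9. Hence (pqr)(3) = 9.

9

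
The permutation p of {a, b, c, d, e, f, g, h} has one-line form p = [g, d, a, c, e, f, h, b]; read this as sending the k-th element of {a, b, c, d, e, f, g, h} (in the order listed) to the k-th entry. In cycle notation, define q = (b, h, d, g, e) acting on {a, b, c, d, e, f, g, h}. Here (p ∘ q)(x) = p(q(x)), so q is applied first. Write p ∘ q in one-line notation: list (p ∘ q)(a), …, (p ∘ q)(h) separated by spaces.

(p ∘ q)(x) = p(q(x)). Computing each image: p(q(a)) = p(a) = g, p(q(b)) = p(h) = b, p(q(c)) = p(c) = a, p(q(d)) = p(g) = h, p(q(e)) = p(b) = d, p(q(f)) = p(f) = f, p(q(g)) = p(e) = e, p(q(h)) = p(d) = c.
Hence p ∘ q = [g b a h d f e c].

g b a h d f e c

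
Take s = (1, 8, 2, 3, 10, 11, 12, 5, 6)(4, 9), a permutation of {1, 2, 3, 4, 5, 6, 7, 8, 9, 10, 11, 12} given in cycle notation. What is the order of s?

The cycle type of s is (9, 2, 1).
The order is lcm(9, 2) = 18.

18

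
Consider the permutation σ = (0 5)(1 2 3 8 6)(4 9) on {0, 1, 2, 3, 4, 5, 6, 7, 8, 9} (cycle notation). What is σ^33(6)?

6 lies in the 5-cycle (1 2 3 8 6).
Powers repeat with period 5 on this cycle, and 33 mod 5 = 3, so σ^33(6) = σ^3(6).
Stepping 3 places around the cycle: 6 → 1 → 2 → 3.

3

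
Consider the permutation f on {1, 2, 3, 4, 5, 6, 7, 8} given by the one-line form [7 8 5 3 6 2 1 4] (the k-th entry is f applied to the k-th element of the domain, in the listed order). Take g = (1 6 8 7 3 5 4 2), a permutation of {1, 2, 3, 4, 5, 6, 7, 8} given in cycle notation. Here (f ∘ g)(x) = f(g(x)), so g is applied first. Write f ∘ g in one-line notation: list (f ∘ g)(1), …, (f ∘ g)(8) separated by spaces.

Chase each element through g then f: 1 → 6 → 2; 2 → 1 → 7; 3 → 5 → 6; 4 → 2 → 8; 5 → 4 → 3; 6 → 8 → 4; 7 → 3 → 5; 8 → 7 → 1.
Collecting the images, f ∘ g = [2 7 6 8 3 4 5 1].

2 7 6 8 3 4 5 1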